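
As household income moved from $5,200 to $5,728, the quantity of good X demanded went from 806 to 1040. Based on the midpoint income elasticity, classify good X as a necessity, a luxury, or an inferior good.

luxury

%ΔQ = (1040 − 806)/[(806+1040)/2] = 234/923 ≈ 0.2535.
%ΔI = (5,728 − 5,200)/[(5,200+5,728)/2] = 528/5464 ≈ 0.0966.
E_I = %ΔQ/%ΔI ≈ 2.624.
E_I > 1: normal good (luxury).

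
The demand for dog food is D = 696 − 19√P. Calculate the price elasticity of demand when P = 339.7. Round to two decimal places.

At P = 339.7, D = 345.8119.
dD/dP = −19/(2√P) = −19/(2·18.431).
Point elasticity E = (dD/dP)·(P/D) = -0.5154 × 339.7/345.8119 ≈ -0.51.
|E| < 1, so demand is inelastic at this price.

-0.51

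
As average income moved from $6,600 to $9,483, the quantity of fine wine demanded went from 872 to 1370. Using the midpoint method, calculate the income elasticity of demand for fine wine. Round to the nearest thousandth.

1.239

%ΔQ = (1370 − 872)/[(872+1370)/2] = 498/1121 ≈ 0.4442.
%ΔM = (9,483 − 6,600)/[(6,600+9,483)/2] = 2883/8041.5 ≈ 0.3585.
E_I = %ΔQ/%ΔM ≈ 1.239.
E_I > 1: normal good (luxury).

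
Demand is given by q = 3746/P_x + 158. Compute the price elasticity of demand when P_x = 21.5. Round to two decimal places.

At P_x = 21.5, q = 332.2326.
dq/dP_x = −3746/P_x² = −8.1038.
Point elasticity E = (dq/dP_x)·(P_x/q) = -8.1038 × 21.5/332.2326 ≈ -0.52.
|E| < 1, so demand is inelastic at this price.

-0.52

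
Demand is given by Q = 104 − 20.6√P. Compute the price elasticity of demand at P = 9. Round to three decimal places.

At P = 9, Q = 42.2.
dQ/dP = −20.6/(2√P) = −20.6/(2·3).
Point elasticity E = (dQ/dP)·(P/Q) = -3.4333 × 9/42.2 ≈ -0.732.
|E| < 1, so demand is inelastic at this price.

-0.732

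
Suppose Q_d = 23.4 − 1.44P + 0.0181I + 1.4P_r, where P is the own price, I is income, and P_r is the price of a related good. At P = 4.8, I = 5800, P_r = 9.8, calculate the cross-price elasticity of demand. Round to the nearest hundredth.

Evaluating quantity at (P, I, P_r) gives Q_d = 23.4 − 1.44(4.8) + 0.0181(5800) + 1.4(9.8) = 23.4 − 6.912 + 104.98 + 13.72 = 135.188.
∂Q_d/∂P_r = +1.4, so E_xy = 1.4·(9.8/135.188) ≈ 0.10.
E_xy > 0: the goods are substitutes.

0.10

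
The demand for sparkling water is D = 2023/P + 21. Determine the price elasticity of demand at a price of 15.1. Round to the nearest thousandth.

-0.864

At P = 15.1, D = 154.9735.
dD/dP = −2023/P² = −8.8724.
Point elasticity E = (dD/dP)·(P/D) = -8.8724 × 15.1/154.9735 ≈ -0.864.
|E| < 1, so demand is inelastic at this price.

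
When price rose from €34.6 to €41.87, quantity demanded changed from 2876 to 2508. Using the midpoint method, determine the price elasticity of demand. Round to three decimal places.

%Δq = (2508 − 2876)/[(2876 + 2508)/2] = -368/2692 ≈ -0.1367.
%ΔP = (41.87 − 34.6)/[(34.6 + 41.87)/2] = 7.27/38.235 ≈ 0.1901.
Arc elasticity E = %Δq/%ΔP ≈ -0.1367/0.1901 ≈ -0.719.
|E| < 1: demand is inelastic over this range.

-0.719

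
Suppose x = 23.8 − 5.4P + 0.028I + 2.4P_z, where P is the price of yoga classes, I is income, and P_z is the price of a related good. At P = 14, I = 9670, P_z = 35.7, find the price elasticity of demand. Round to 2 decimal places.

-0.25

At the given point, x = 23.8 − 5.4(14) + 0.028(9670) + 2.4(35.7) = 23.8 − 75.6 + 270.76 + 85.68 = 304.64.
∂x/∂P = −5.4, so E_p = (−5.4)·(14/304.64) ≈ -0.25.
|E_p| < 1: demand is inelastic.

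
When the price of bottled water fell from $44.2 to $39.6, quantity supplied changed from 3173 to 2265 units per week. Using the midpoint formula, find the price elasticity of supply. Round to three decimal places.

%ΔQ = (2265 − 3173)/[(3173 + 2265)/2] = -908/2719 ≈ -0.3339.
%ΔP = (39.6 − 44.2)/[(44.2 + 39.6)/2] = -4.6/41.9 ≈ -0.1098.
Arc elasticity E = %ΔQ/%ΔP ≈ -0.3339/-0.1098 ≈ 3.042.
|E| > 1: supply is elastic over this range.

3.042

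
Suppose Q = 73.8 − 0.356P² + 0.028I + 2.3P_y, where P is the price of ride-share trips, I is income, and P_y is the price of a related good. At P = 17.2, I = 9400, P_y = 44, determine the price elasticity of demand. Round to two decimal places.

Q = 73.8 − 0.356(17.2)² + 0.028(9400) + 2.3(44) = 73.8 − 105.319 + 263.2 + 101.2 = 332.881.
∂Q/∂P = −2·0.356·P = -12.2464, so E_p = -12.2464·(17.2/332.881) ≈ -0.63.
|E_p| < 1: demand is inelastic.

-0.63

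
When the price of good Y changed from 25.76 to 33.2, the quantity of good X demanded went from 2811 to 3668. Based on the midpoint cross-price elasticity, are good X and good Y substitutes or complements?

%ΔQ_x = (3668 − 2811)/[(2811+3668)/2] = 857/3239.5 ≈ 0.2645.
%ΔP_y = (33.2 − 25.76)/[(25.76+33.2)/2] ≈ 0.2524.
E_xy = 0.2645/0.2524 ≈ 1.048.
E_xy > 0, so the goods are substitutes.

substitutes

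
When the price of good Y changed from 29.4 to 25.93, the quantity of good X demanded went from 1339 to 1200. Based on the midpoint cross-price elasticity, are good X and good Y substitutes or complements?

%ΔQ_x = (1200 − 1339)/[(1339+1200)/2] = -139/1269.5 ≈ -0.1095.
%ΔP_y = (25.93 − 29.4)/[(29.4+25.93)/2] ≈ -0.1254.
E_xy = -0.1095/-0.1254 ≈ 0.873.
E_xy > 0, so the goods are substitutes.

substitutes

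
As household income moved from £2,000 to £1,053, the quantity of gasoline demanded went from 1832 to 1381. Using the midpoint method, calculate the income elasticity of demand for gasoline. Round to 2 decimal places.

0.45

%ΔQ = (1381 − 1832)/[(1832+1381)/2] = -451/1606.5 ≈ -0.2807.
%ΔY = (1,053 − 2,000)/[(2,000+1,053)/2] = -947/1526.5 ≈ -0.6204.
E_I = %ΔQ/%ΔY ≈ 0.45.
E_I ∈ (0,1): normal good (necessity).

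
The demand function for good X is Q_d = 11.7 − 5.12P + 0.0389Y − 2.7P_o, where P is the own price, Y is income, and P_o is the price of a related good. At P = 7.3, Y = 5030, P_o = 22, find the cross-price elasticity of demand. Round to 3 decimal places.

-0.537

At the given point, Q_d = 11.7 − 5.12(7.3) + 0.0389(5030) − 2.7(22) = 11.7 − 37.376 + 195.667 − 59.4 = 110.591.
∂Q_d/∂P_o = −2.7, so E_xy = -2.7·(22/110.591) ≈ -0.537.
E_xy < 0: the goods are complements.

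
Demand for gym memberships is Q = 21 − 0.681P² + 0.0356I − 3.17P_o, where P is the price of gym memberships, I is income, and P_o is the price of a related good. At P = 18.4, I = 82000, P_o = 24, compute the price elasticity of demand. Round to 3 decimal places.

First evaluate Q: 21 − 0.681(18.4)² + 0.0356(82000) − 3.17(24) = 21 − 230.5594 + 2919.2 − 76.08 = 2633.5606.
∂Q/∂P = −2·0.681·P = -25.0608, so E_p = -25.0608·(18.4/2633.5606) ≈ -0.175.
|E_p| < 1: demand is inelastic.

-0.175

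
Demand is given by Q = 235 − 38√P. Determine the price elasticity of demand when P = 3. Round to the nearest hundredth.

-0.19

At P = 3, Q = 169.1821.
dQ/dP = −38/(2√P) = −38/(2·1.7321).
Point elasticity E = (dQ/dP)·(P/Q) = -10.9697 × 3/169.1821 ≈ -0.19.
|E| < 1, so demand is inelastic at this price.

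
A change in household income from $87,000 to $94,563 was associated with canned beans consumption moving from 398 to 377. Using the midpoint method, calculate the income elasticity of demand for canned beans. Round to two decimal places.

%ΔQ = (377 − 398)/[(398+377)/2] = -21/387.5 ≈ -0.0542.
%ΔI = (94,563 − 87,000)/[(87,000+94,563)/2] = 7563/90781.5 ≈ 0.0833.
E_I = %ΔQ/%ΔI ≈ -0.65.
E_I < 0: inferior good.

-0.65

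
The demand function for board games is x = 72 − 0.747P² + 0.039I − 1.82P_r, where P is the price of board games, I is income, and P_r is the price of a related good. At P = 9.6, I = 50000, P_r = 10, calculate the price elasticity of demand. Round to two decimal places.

Evaluating quantity at (P, I, P_r) gives x = 72 − 0.747(9.6)² + 0.039(50000) − 1.82(10) = 72 − 68.8435 + 1950 − 18.2 = 1934.9565.
∂x/∂P = −2·0.747·P = -14.3424, so E_p = -14.3424·(9.6/1934.9565) ≈ -0.07.
|E_p| < 1: demand is inelastic.

-0.07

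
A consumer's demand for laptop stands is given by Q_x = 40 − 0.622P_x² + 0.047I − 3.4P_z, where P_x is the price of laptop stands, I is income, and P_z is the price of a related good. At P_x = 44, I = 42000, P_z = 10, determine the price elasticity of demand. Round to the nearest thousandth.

-3.104

Q_x = 40 − 0.622(44)² + 0.047(42000) − 3.4(10) = 40 − 1204.192 + 1974 − 34 = 775.808.
∂Q_x/∂P_x = −2·0.622·P_x = -54.736, so E_p = -54.736·(44/775.808) ≈ -3.104.
|E_p| > 1: demand is elastic.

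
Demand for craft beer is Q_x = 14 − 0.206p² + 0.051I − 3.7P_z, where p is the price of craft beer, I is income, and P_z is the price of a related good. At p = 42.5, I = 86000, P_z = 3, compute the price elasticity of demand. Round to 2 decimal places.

-0.19

Substituting, Q_x = 14 − 0.206(42.5)² + 0.051(86000) − 3.7(3) = 14 − 372.0875 + 4386 − 11.1 = 4016.8125.
∂Q_x/∂p = −2·0.206·p = -17.51, so E_p = -17.51·(42.5/4016.8125) ≈ -0.19.
|E_p| < 1: demand is inelastic.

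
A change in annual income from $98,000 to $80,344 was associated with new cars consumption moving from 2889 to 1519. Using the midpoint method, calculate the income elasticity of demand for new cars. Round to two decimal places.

%ΔQ = (1519 − 2889)/[(2889+1519)/2] = -1370/2204 ≈ -0.6216.
%ΔM = (80,344 − 98,000)/[(98,000+80,344)/2] = -17656/89172 ≈ -0.1980.
E_I = %ΔQ/%ΔM ≈ 3.14.
E_I > 1: normal good (luxury).

3.14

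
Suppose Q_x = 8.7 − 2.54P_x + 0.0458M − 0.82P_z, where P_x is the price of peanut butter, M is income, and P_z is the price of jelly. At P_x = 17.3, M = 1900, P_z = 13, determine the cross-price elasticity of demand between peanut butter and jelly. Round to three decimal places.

-0.259

First evaluate Q_x: 8.7 − 2.54(17.3) + 0.0458(1900) − 0.82(13) = 8.7 − 43.942 + 87.02 − 10.66 = 41.118.
∂Q_x/∂P_z = −0.82, so E_xy = -0.82·(13/41.118) ≈ -0.259.
E_xy < 0: the goods are complements.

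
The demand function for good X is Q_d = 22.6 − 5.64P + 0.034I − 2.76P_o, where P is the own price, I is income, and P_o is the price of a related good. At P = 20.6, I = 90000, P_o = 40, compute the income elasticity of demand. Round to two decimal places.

First evaluate Q_d: 22.6 − 5.64(20.6) + 0.034(90000) − 2.76(40) = 22.6 − 116.184 + 3060 − 110.4 = 2856.016.
∂Q_d/∂I = +0.034, so E_I = 0.034·(90000/2856.016) ≈ 1.07.
E_I > 1: normal good (luxury).

1.07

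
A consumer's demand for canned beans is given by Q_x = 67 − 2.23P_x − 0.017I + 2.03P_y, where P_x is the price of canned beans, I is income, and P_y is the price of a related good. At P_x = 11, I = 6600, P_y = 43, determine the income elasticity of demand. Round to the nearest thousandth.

-6.390

Q_x = 67 − 2.23(11) − 0.017(6600) + 2.03(43) = 67 − 24.53 − 112.2 + 87.29 = 17.56.
∂Q_x/∂I = −0.017, so E_I = -0.017·(6600/17.56) ≈ -6.390.
E_I < 0: inferior good.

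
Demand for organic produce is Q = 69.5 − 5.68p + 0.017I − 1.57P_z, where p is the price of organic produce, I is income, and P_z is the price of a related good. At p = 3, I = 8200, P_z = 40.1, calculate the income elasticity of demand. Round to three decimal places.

Substituting, Q = 69.5 − 5.68(3) + 0.017(8200) − 1.57(40.1) = 69.5 − 17.04 + 139.4 − 62.957 = 128.903.
∂Q/∂I = +0.017, so E_I = 0.017·(8200/128.903) ≈ 1.081.
E_I > 1: normal good (luxury).

1.081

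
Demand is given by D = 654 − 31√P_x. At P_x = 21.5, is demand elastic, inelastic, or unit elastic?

inelastic

At P_x = 21.5, D = 510.2589.
dD/dP_x = −31/(2√P_x) = −31/(2·4.6368).
Point elasticity E = (dD/dP_x)·(P_x/D) = -3.3428 × 21.5/510.2589 ≈ -0.141.
|E| ≈ 0.141 < 1, so demand is inelastic.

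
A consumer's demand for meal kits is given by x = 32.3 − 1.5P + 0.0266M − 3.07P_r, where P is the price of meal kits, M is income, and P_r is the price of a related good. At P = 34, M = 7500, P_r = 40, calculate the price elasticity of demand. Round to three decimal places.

Evaluating quantity at (P, M, P_r) gives x = 32.3 − 1.5(34) + 0.0266(7500) − 3.07(40) = 32.3 − 51 + 199.5 − 122.8 = 58.
∂x/∂P = −1.5, so E_p = (−1.5)·(34/58) ≈ -0.879.
|E_p| < 1: demand is inelastic.

-0.879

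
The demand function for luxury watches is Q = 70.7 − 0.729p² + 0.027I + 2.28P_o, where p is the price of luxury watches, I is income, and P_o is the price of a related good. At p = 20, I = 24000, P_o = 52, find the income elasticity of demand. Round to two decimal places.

Q = 70.7 − 0.729(20)² + 0.027(24000) + 2.28(52) = 70.7 − 291.6 + 648 + 118.56 = 545.66.
∂Q/∂I = +0.027, so E_I = 0.027·(24000/545.66) ≈ 1.19.
E_I > 1: normal good (luxury).

1.19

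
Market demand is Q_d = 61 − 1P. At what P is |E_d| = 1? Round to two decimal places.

30.50

For linear demand Q_d = a − bP, E = −bP/(a − bP). |E| = 1 ⇒ bP = a − bP ⇒ P = a/(2b).
P = 61/(2·1) = 30.50.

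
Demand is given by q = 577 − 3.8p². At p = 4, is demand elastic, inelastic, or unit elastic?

At p = 4, q = 516.2.
dq/dp = −2·3.8·p = −30.4.
Point elasticity E = (dq/dp)·(p/q) = -30.4 × 4/516.2 ≈ -0.236.
|E| ≈ 0.236 < 1, so demand is inelastic.

inelastic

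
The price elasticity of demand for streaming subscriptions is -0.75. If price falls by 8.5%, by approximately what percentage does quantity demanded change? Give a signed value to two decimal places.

6.38

%ΔQ ≈ E × %ΔP = (-0.75) × (-8.5%) ≈ 6.38%.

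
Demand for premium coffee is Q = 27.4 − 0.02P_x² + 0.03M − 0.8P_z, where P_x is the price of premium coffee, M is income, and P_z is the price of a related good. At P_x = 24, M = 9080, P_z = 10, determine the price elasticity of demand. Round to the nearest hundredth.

Q = 27.4 − 0.02(24)² + 0.03(9080) − 0.8(10) = 27.4 − 11.52 + 272.4 − 8 = 280.28.
∂Q/∂P_x = −2·0.02·P_x = -0.96, so E_p = -0.96·(24/280.28) ≈ -0.08.
|E_p| < 1: demand is inelastic.

-0.08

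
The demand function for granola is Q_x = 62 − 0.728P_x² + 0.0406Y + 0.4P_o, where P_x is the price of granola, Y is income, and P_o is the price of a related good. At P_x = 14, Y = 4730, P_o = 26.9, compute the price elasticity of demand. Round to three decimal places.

At the given point, Q_x = 62 − 0.728(14)² + 0.0406(4730) + 0.4(26.9) = 62 − 142.688 + 192.038 + 10.76 = 122.11.
∂Q_x/∂P_x = −2·0.728·P_x = -20.384, so E_p = -20.384·(14/122.11) ≈ -2.337.
|E_p| > 1: demand is elastic.

-2.337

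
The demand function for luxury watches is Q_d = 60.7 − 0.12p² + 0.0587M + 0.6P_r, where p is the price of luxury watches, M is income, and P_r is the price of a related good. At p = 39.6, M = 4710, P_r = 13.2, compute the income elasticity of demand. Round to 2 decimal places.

Q_d = 60.7 − 0.12(39.6)² + 0.0587(4710) + 0.6(13.2) = 60.7 − 188.1792 + 276.477 + 7.92 = 156.9178.
∂Q_d/∂M = +0.0587, so E_I = 0.0587·(4710/156.9178) ≈ 1.76.
E_I > 1: normal good (luxury).

1.76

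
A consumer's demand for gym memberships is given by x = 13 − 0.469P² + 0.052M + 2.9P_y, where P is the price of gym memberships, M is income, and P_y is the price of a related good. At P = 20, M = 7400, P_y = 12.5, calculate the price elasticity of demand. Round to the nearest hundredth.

-1.52

Substituting, x = 13 − 0.469(20)² + 0.052(7400) + 2.9(12.5) = 13 − 187.6 + 384.8 + 36.25 = 246.45.
∂x/∂P = −2·0.469·P = -18.76, so E_p = -18.76·(20/246.45) ≈ -1.52.
|E_p| > 1: demand is elastic.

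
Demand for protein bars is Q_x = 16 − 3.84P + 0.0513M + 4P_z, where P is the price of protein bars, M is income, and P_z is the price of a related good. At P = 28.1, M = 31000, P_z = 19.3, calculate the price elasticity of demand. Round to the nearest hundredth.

-0.07

At the given point, Q_x = 16 − 3.84(28.1) + 0.0513(31000) + 4(19.3) = 16 − 107.904 + 1590.3 + 77.2 = 1575.596.
∂Q_x/∂P = −3.84, so E_p = (−3.84)·(28.1/1575.596) ≈ -0.07.
|E_p| < 1: demand is inelastic.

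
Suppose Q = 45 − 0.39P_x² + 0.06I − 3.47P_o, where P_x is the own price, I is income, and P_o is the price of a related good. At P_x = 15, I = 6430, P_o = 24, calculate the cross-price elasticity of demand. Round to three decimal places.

-0.321

Q = 45 − 0.39(15)² + 0.06(6430) − 3.47(24) = 45 − 87.75 + 385.8 − 83.28 = 259.77.
∂Q/∂P_o = −3.47, so E_xy = -3.47·(24/259.77) ≈ -0.321.
E_xy < 0: the goods are complements.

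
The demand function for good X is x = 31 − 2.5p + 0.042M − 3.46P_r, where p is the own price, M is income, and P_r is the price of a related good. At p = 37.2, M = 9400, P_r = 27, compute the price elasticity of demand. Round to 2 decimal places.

x = 31 − 2.5(37.2) + 0.042(9400) − 3.46(27) = 31 − 93 + 394.8 − 93.42 = 239.38.
∂x/∂p = −2.5, so E_p = (−2.5)·(37.2/239.38) ≈ -0.39.
|E_p| < 1: demand is inelastic.

-0.39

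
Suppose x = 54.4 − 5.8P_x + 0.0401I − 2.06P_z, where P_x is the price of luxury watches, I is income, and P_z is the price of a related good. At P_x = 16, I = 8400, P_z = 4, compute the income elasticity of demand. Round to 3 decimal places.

At the given point, x = 54.4 − 5.8(16) + 0.0401(8400) − 2.06(4) = 54.4 − 92.8 + 336.84 − 8.24 = 290.2.
∂x/∂I = +0.0401, so E_I = 0.0401·(8400/290.2) ≈ 1.161.
E_I > 1: normal good (luxury).

1.161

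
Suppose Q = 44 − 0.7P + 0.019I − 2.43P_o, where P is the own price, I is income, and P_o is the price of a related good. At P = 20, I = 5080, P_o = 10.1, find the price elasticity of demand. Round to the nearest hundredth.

Q = 44 − 0.7(20) + 0.019(5080) − 2.43(10.1) = 44 − 14 + 96.52 − 24.543 = 101.977.
∂Q/∂P = −0.7, so E_p = (−0.7)·(20/101.977) ≈ -0.14.
|E_p| < 1: demand is inelastic.

-0.14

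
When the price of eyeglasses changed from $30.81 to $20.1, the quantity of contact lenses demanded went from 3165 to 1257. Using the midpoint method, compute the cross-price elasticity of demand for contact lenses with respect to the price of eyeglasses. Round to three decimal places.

%ΔQ_x = (1257 − 3165)/[(3165+1257)/2] = -1908/2211 ≈ -0.8630.
%ΔP_y = (20.1 − 30.81)/[(30.81+20.1)/2] ≈ -0.4207.
E_xy = -0.8630/-0.4207 ≈ 2.051.
E_xy > 0, so contact lenses and eyeglasses are substitutes.

2.051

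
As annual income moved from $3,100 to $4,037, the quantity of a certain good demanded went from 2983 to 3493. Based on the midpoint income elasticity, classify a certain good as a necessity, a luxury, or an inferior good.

necessity

%ΔQ = (3493 − 2983)/[(2983+3493)/2] = 510/3238 ≈ 0.1575.
%ΔI = (4,037 − 3,100)/[(3,100+4,037)/2] = 937/3568.5 ≈ 0.2626.
E_I = %ΔQ/%ΔI ≈ 0.600.
E_I ∈ (0,1): normal good (necessity).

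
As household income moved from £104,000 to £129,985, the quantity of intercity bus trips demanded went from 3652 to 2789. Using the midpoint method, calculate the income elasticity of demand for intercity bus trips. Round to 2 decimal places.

-1.21

%ΔQ = (2789 − 3652)/[(3652+2789)/2] = -863/3220.5 ≈ -0.2680.
%ΔI = (129,985 − 104,000)/[(104,000+129,985)/2] = 25985/116992.5 ≈ 0.2221.
E_I = %ΔQ/%ΔI ≈ -1.21.
E_I < 0: inferior good.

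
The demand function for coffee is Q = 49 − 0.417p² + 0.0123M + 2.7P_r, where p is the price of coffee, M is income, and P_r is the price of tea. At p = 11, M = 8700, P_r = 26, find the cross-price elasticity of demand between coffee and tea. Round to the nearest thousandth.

Evaluating quantity at (p, M, P_r) gives Q = 49 − 0.417(11)² + 0.0123(8700) + 2.7(26) = 49 − 50.457 + 107.01 + 70.2 = 175.753.
∂Q/∂P_r = +2.7, so E_xy = 2.7·(26/175.753) ≈ 0.399.
E_xy > 0: the goods are substitutes.

0.399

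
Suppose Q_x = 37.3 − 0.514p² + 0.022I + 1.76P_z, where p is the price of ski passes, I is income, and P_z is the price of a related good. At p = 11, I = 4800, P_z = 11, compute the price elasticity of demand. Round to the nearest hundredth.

-1.24

Q_x = 37.3 − 0.514(11)² + 0.022(4800) + 1.76(11) = 37.3 − 62.194 + 105.6 + 19.36 = 100.066.
∂Q_x/∂p = −2·0.514·p = -11.308, so E_p = -11.308·(11/100.066) ≈ -1.24.
|E_p| > 1: demand is elastic.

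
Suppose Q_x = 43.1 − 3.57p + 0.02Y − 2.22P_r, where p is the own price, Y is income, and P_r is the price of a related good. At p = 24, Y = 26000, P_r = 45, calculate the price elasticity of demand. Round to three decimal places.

-0.227

First evaluate Q_x: 43.1 − 3.57(24) + 0.02(26000) − 2.22(45) = 43.1 − 85.68 + 520 − 99.9 = 377.52.
∂Q_x/∂p = −3.57, so E_p = (−3.57)·(24/377.52) ≈ -0.227.
|E_p| < 1: demand is inelastic.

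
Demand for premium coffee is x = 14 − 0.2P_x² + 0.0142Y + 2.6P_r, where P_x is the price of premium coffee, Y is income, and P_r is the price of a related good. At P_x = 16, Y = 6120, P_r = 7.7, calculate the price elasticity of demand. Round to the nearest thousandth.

At the given point, x = 14 − 0.2(16)² + 0.0142(6120) + 2.6(7.7) = 14 − 51.2 + 86.904 + 20.02 = 69.724.
∂x/∂P_x = −2·0.2·P_x = -6.4, so E_p = -6.4·(16/69.724) ≈ -1.469.
|E_p| > 1: demand is elastic.

-1.469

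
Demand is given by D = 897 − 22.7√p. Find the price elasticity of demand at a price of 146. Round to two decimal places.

At p = 146, D = 622.7149.
dD/dp = −22.7/(2√p) = −22.7/(2·12.083).
Point elasticity E = (dD/dp)·(p/D) = -0.9393 × 146/622.7149 ≈ -0.22.
|E| < 1, so demand is inelastic at this price.

-0.22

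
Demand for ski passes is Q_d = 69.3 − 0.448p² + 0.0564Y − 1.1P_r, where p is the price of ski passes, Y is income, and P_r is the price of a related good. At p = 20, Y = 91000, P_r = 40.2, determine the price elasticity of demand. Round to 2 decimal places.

Q_d = 69.3 − 0.448(20)² + 0.0564(91000) − 1.1(40.2) = 69.3 − 179.2 + 5132.4 − 44.22 = 4978.28.
∂Q_d/∂p = −2·0.448·p = -17.92, so E_p = -17.92·(20/4978.28) ≈ -0.07.
|E_p| < 1: demand is inelastic.

-0.07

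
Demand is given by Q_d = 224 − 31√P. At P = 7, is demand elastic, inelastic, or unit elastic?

inelastic

At P = 7, Q_d = 141.9817.
dQ_d/dP = −31/(2√P) = −31/(2·2.6458).
Point elasticity E = (dQ_d/dP)·(P/Q_d) = -5.8584 × 7/141.9817 ≈ -0.289.
|E| ≈ 0.289 < 1, so demand is inelastic.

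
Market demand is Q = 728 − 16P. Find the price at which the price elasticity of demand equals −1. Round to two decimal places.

22.75

For linear demand Q = a − bP, E = −bP/(a − bP). |E| = 1 ⇒ bP = a − bP ⇒ P = a/(2b).
P = 728/(2·16) = 22.75.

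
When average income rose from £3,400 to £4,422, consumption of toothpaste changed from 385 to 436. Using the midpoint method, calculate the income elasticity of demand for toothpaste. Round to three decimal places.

0.475

%ΔQ = (436 − 385)/[(385+436)/2] = 51/410.5 ≈ 0.1242.
%ΔY = (4,422 − 3,400)/[(3,400+4,422)/2] = 1022/3911 ≈ 0.2613.
E_I = %ΔQ/%ΔY ≈ 0.475.
E_I ∈ (0,1): normal good (necessity).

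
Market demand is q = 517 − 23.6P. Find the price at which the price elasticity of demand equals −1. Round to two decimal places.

For linear demand q = a − bP, E = −bP/(a − bP). |E| = 1 ⇒ bP = a − bP ⇒ P = a/(2b).
P = 517/(2·23.6) ≈ 10.95.

10.95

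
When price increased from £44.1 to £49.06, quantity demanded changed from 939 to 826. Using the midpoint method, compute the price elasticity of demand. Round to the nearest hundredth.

-1.20

%Δq = (826 − 939)/[(939 + 826)/2] = -113/882.5 ≈ -0.1280.
%Δp = (49.06 − 44.1)/[(44.1 + 49.06)/2] = 4.96/46.58 ≈ 0.1065.
Arc elasticity E = %Δq/%Δp ≈ -0.1280/0.1065 ≈ -1.20.
|E| > 1: demand is elastic over this range.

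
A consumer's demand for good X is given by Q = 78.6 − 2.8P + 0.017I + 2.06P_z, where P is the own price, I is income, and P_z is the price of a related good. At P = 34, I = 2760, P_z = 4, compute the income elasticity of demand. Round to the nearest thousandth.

1.217

Evaluating quantity at (P, I, P_z) gives Q = 78.6 − 2.8(34) + 0.017(2760) + 2.06(4) = 78.6 − 95.2 + 46.92 + 8.24 = 38.56.
∂Q/∂I = +0.017, so E_I = 0.017·(2760/38.56) ≈ 1.217.
E_I > 1: normal good (luxury).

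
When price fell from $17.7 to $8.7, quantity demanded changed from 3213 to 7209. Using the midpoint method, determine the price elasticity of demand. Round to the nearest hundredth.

%ΔQ = (7209 − 3213)/[(3213 + 7209)/2] = 3996/5211 ≈ 0.7668.
%ΔP = (8.7 − 17.7)/[(17.7 + 8.7)/2] = -9/13.2 ≈ -0.6818.
Arc elasticity E = %ΔQ/%ΔP ≈ 0.7668/-0.6818 ≈ -1.12.
|E| > 1: demand is elastic over this range.

-1.12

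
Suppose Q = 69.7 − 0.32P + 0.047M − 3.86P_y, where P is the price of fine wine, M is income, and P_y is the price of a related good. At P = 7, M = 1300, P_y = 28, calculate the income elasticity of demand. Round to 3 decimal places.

Q = 69.7 − 0.32(7) + 0.047(1300) − 3.86(28) = 69.7 − 2.24 + 61.1 − 108.08 = 20.48.
∂Q/∂M = +0.047, so E_I = 0.047·(1300/20.48) ≈ 2.983.
E_I > 1: normal good (luxury).

2.983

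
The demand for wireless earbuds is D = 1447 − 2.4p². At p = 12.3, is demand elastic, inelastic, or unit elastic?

inelastic

At p = 12.3, D = 1083.904.
dD/dp = −2·2.4·p = −59.04.
Point elasticity E = (dD/dp)·(p/D) = -59.04 × 12.3/1083.904 ≈ -0.670.
|E| ≈ 0.670 < 1, so demand is inelastic.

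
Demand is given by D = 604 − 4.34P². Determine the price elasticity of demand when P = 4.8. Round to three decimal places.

-0.397

At P = 4.8, D = 504.0064.
dD/dP = −2·4.34·P = −41.664.
Point elasticity E = (dD/dP)·(P/D) = -41.664 × 4.8/504.0064 ≈ -0.397.
|E| < 1, so demand is inelastic at this price.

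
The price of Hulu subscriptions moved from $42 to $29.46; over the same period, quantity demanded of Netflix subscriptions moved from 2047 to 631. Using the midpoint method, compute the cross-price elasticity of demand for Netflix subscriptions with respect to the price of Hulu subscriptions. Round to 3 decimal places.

3.013

%ΔQ_x = (631 − 2047)/[(2047+631)/2] = -1416/1339 ≈ -1.0575.
%ΔP_y = (29.46 − 42)/[(42+29.46)/2] ≈ -0.3510.
E_xy = -1.0575/-0.3510 ≈ 3.013.
E_xy > 0, so Netflix subscriptions and Hulu subscriptions are substitutes.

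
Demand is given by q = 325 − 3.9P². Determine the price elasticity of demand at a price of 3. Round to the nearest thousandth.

-0.242

At P = 3, q = 289.9.
dq/dP = −2·3.9·P = −23.4.
Point elasticity E = (dq/dP)·(P/q) = -23.4 × 3/289.9 ≈ -0.242.
|E| < 1, so demand is inelastic at this price.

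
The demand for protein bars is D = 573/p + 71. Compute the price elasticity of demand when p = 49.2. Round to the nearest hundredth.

At p = 49.2, D = 82.6463.
dD/dp = −573/p² = −0.2367.
Point elasticity E = (dD/dp)·(p/D) = -0.2367 × 49.2/82.6463 ≈ -0.14.
|E| < 1, so demand is inelastic at this price.

-0.14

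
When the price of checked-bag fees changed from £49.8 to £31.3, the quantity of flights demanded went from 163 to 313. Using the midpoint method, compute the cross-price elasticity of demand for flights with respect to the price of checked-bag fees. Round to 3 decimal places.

-1.381

%ΔQ_x = (313 − 163)/[(163+313)/2] = 150/238 ≈ 0.6303.
%ΔP_y = (31.3 − 49.8)/[(49.8+31.3)/2] ≈ -0.4562.
E_xy = 0.6303/-0.4562 ≈ -1.381.
E_xy < 0, so flights and checked-bag fees are complements.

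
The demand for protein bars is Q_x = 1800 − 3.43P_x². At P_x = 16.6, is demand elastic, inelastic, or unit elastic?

At P_x = 16.6, Q_x = 854.8292.
dQ_x/dP_x = −2·3.43·P_x = −113.876.
Point elasticity E = (dQ_x/dP_x)·(P_x/Q_x) = -113.876 × 16.6/854.8292 ≈ -2.211.
|E| ≈ 2.211 > 1, so demand is elastic.

elastic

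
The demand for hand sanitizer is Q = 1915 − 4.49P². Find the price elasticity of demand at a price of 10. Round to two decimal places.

At P = 10, Q = 1466.
dQ/dP = −2·4.49·P = −89.8.
Point elasticity E = (dQ/dP)·(P/Q) = -89.8 × 10/1466 ≈ -0.61.
|E| < 1, so demand is inelastic at this price.

-0.61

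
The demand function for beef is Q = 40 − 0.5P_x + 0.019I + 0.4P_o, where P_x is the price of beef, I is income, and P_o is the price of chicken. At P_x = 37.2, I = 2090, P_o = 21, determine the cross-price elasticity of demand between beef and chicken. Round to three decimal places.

Evaluating quantity at (P_x, I, P_o) gives Q = 40 − 0.5(37.2) + 0.019(2090) + 0.4(21) = 40 − 18.6 + 39.71 + 8.4 = 69.51.
∂Q/∂P_o = +0.4, so E_xy = 0.4·(21/69.51) ≈ 0.121.
E_xy > 0: the goods are substitutes.

0.121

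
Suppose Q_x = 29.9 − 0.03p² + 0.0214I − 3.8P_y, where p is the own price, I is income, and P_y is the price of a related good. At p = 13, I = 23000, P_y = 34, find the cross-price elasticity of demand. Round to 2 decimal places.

Substituting, Q_x = 29.9 − 0.03(13)² + 0.0214(23000) − 3.8(34) = 29.9 − 5.07 + 492.2 − 129.2 = 387.83.
∂Q_x/∂P_y = −3.8, so E_xy = -3.8·(34/387.83) ≈ -0.33.
E_xy < 0: the goods are complements.

-0.33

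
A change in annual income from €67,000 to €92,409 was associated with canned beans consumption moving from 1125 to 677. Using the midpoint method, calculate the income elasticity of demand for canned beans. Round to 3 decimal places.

%ΔQ = (677 − 1125)/[(1125+677)/2] = -448/901 ≈ -0.4972.
%ΔI = (92,409 − 67,000)/[(67,000+92,409)/2] = 25409/79704.5 ≈ 0.3188.
E_I = %ΔQ/%ΔI ≈ -1.560.
E_I < 0: inferior good.

-1.560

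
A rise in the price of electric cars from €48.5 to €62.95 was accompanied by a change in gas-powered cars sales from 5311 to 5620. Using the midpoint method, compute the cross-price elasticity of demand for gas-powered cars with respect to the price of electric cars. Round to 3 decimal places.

0.218

%ΔQ_x = (5620 − 5311)/[(5311+5620)/2] = 309/5465.5 ≈ 0.0565.
%ΔP_y = (62.95 − 48.5)/[(48.5+62.95)/2] ≈ 0.2593.
E_xy = 0.0565/0.2593 ≈ 0.218.
E_xy > 0, so gas-powered cars and electric cars are substitutes.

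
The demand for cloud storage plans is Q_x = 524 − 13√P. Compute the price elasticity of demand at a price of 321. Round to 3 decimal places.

At P = 321, Q_x = 291.0859.
dQ_x/dP = −13/(2√P) = −13/(2·17.9165).
Point elasticity E = (dQ_x/dP)·(P/Q_x) = -0.3628 × 321/291.0859 ≈ -0.400.
|E| < 1, so demand is inelastic at this price.

-0.400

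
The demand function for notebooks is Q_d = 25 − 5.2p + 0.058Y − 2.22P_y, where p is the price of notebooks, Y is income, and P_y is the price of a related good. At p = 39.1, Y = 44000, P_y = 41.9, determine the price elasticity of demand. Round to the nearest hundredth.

-0.09

Evaluating quantity at (p, Y, P_y) gives Q_d = 25 − 5.2(39.1) + 0.058(44000) − 2.22(41.9) = 25 − 203.32 + 2552 − 93.018 = 2280.662.
∂Q_d/∂p = −5.2, so E_p = (−5.2)·(39.1/2280.662) ≈ -0.09.
|E_p| < 1: demand is inelastic.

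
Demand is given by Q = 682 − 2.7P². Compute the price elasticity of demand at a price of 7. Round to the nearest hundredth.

At P = 7, Q = 549.7.
dQ/dP = −2·2.7·P = −37.8.
Point elasticity E = (dQ/dP)·(P/Q) = -37.8 × 7/549.7 ≈ -0.48.
|E| < 1, so demand is inelastic at this price.

-0.48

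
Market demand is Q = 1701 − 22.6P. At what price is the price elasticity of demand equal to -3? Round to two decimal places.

Set −bP/(a − bP) = −3 ⇒ bP = 3(a − bP) ⇒ bP(1+3) = 3·a.
P = 3·1701/(22.6·4) ≈ 56.45.

56.45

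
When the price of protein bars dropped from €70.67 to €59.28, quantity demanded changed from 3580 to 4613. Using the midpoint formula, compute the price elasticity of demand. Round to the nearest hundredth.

%ΔQ = (4613 − 3580)/[(3580 + 4613)/2] = 1033/4096.5 ≈ 0.2522.
%Δp = (59.28 − 70.67)/[(70.67 + 59.28)/2] = -11.39/64.975 ≈ -0.1753.
Arc elasticity E = %ΔQ/%Δp ≈ 0.2522/-0.1753 ≈ -1.44.
|E| > 1: demand is elastic over this range.

-1.44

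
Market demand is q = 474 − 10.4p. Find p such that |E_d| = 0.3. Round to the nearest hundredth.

10.52

Set −bp/(a − bp) = −0.3 ⇒ bp = 0.3(a − bp) ⇒ bp(1+0.3) = 0.3·a.
p = 0.3·474/(10.4·1.3) ≈ 10.52.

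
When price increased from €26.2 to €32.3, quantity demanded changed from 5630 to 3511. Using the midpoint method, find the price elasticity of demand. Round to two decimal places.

-2.22

%Δq = (3511 − 5630)/[(5630 + 3511)/2] = -2119/4570.5 ≈ -0.4636.
%ΔP = (32.3 − 26.2)/[(26.2 + 32.3)/2] = 6.1/29.25 ≈ 0.2085.
Arc elasticity E = %Δq/%ΔP ≈ -0.4636/0.2085 ≈ -2.22.
|E| > 1: demand is elastic over this range.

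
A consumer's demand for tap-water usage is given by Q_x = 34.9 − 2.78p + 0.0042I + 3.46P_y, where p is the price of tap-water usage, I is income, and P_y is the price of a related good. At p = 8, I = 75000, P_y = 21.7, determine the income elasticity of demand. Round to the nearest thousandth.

Substituting, Q_x = 34.9 − 2.78(8) + 0.0042(75000) + 3.46(21.7) = 34.9 − 22.24 + 315 + 75.082 = 402.742.
∂Q_x/∂I = +0.0042, so E_I = 0.0042·(75000/402.742) ≈ 0.782.
E_I ∈ (0,1): normal good (necessity).

0.782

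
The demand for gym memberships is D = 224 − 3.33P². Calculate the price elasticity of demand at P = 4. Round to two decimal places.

At P = 4, D = 170.72.
dD/dP = −2·3.33·P = −26.64.
Point elasticity E = (dD/dP)·(P/D) = -26.64 × 4/170.72 ≈ -0.62.
|E| < 1, so demand is inelastic at this price.

-0.62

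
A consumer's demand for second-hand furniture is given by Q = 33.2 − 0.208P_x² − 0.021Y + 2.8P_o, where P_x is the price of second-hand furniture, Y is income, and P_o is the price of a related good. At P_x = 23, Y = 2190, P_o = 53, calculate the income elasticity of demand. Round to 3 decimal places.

First evaluate Q: 33.2 − 0.208(23)² − 0.021(2190) + 2.8(53) = 33.2 − 110.032 − 45.99 + 148.4 = 25.578.
∂Q/∂Y = −0.021, so E_I = -0.021·(2190/25.578) ≈ -1.798.
E_I < 0: inferior good.

-1.798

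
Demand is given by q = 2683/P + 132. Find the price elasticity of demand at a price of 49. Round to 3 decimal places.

At P = 49, q = 186.7551.
dq/dP = −2683/P² = −1.1175.
Point elasticity E = (dq/dP)·(P/q) = -1.1175 × 49/186.7551 ≈ -0.293.
|E| < 1, so demand is inelastic at this price.

-0.293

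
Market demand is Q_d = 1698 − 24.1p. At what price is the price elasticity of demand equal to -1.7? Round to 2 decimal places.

Set −bp/(a − bp) = −1.7 ⇒ bp = 1.7(a − bp) ⇒ bp(1+1.7) = 1.7·a.
p = 1.7·1698/(24.1·2.7) ≈ 44.36.

44.36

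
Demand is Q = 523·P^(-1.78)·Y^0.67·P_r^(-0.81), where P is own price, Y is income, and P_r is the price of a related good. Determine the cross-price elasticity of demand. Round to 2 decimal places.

For a Cobb–Douglas (constant-elasticity) form Q = A·P_r^α·…, the elasticity with respect to P_r equals the exponent α at every point.
Here the exponent on P_r is -0.81, so the cross-price elasticity of demand is -0.81.

-0.81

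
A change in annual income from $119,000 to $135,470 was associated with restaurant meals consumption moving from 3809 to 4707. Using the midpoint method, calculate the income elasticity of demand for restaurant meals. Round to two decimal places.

%ΔQ = (4707 − 3809)/[(3809+4707)/2] = 898/4258 ≈ 0.2109.
%ΔI = (135,470 − 119,000)/[(119,000+135,470)/2] = 16470/127235 ≈ 0.1294.
E_I = %ΔQ/%ΔI ≈ 1.63.
E_I > 1: normal good (luxury).

1.63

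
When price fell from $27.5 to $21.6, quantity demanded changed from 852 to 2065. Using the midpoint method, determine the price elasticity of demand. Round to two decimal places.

-3.46

%Δq = (2065 − 852)/[(852 + 2065)/2] = 1213/1458.5 ≈ 0.8317.
%ΔP = (21.6 − 27.5)/[(27.5 + 21.6)/2] = -5.9/24.55 ≈ -0.2403.
Arc elasticity E = %Δq/%ΔP ≈ 0.8317/-0.2403 ≈ -3.46.
|E| > 1: demand is elastic over this range.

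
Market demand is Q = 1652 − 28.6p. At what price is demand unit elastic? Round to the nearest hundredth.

28.88

For linear demand Q = a − bp, E = −bp/(a − bp). |E| = 1 ⇒ bp = a − bp ⇒ p = a/(2b).
p = 1652/(2·28.6) ≈ 28.88.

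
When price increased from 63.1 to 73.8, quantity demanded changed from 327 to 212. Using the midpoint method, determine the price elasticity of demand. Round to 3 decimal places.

-2.730

%ΔQ = (212 − 327)/[(327 + 212)/2] = -115/269.5 ≈ -0.4267.
%ΔP = (73.8 − 63.1)/[(63.1 + 73.8)/2] = 10.7/68.45 ≈ 0.1563.
Arc elasticity E = %ΔQ/%ΔP ≈ -0.4267/0.1563 ≈ -2.730.
|E| > 1: demand is elastic over this range.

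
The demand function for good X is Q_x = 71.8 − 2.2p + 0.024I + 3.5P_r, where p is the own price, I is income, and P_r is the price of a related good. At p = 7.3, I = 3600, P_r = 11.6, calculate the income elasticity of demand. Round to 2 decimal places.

0.47

Evaluating quantity at (p, I, P_r) gives Q_x = 71.8 − 2.2(7.3) + 0.024(3600) + 3.5(11.6) = 71.8 − 16.06 + 86.4 + 40.6 = 182.74.
∂Q_x/∂I = +0.024, so E_I = 0.024·(3600/182.74) ≈ 0.47.
E_I ∈ (0,1): normal good (necessity).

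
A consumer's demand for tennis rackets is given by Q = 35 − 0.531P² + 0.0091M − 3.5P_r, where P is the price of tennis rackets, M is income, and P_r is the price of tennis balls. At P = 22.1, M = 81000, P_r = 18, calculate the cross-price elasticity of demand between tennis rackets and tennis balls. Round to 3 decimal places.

Substituting, Q = 35 − 0.531(22.1)² + 0.0091(81000) − 3.5(18) = 35 − 259.3457 + 737.1 − 63 = 449.7543.
∂Q/∂P_r = −3.5, so E_xy = -3.5·(18/449.7543) ≈ -0.140.
E_xy < 0: the goods are complements.

-0.140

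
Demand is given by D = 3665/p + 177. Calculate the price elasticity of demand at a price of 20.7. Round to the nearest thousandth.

At p = 20.7, D = 354.0531.
dD/dp = −3665/p² = −8.5533.
Point elasticity E = (dD/dp)·(p/D) = -8.5533 × 20.7/354.0531 ≈ -0.500.
|E| < 1, so demand is inelastic at this price.

-0.500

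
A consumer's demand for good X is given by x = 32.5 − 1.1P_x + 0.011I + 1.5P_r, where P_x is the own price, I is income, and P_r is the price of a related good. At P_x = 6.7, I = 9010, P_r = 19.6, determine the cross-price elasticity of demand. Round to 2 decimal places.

x = 32.5 − 1.1(6.7) + 0.011(9010) + 1.5(19.6) = 32.5 − 7.37 + 99.11 + 29.4 = 153.64.
∂x/∂P_r = +1.5, so E_xy = 1.5·(19.6/153.64) ≈ 0.19.
E_xy > 0: the goods are substitutes.

0.19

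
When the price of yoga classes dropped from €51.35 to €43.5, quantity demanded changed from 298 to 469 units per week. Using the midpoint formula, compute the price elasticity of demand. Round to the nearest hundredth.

%Δq = (469 − 298)/[(298 + 469)/2] = 171/383.5 ≈ 0.4459.
%ΔP = (43.5 − 51.35)/[(51.35 + 43.5)/2] = -7.85/47.425 ≈ -0.1655.
Arc elasticity E = %Δq/%ΔP ≈ 0.4459/-0.1655 ≈ -2.69.
|E| > 1: demand is elastic over this range.

-2.69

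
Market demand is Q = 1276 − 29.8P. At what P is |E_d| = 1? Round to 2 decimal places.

For linear demand Q = a − bP, E = −bP/(a − bP). |E| = 1 ⇒ bP = a − bP ⇒ P = a/(2b).
P = 1276/(2·29.8) ≈ 21.41.

21.41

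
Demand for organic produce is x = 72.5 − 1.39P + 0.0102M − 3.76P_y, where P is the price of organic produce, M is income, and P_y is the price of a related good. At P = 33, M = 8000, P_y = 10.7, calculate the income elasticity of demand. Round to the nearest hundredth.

1.20

Evaluating quantity at (P, M, P_y) gives x = 72.5 − 1.39(33) + 0.0102(8000) − 3.76(10.7) = 72.5 − 45.87 + 81.6 − 40.232 = 67.998.
∂x/∂M = +0.0102, so E_I = 0.0102·(8000/67.998) ≈ 1.20.
E_I > 1: normal good (luxury).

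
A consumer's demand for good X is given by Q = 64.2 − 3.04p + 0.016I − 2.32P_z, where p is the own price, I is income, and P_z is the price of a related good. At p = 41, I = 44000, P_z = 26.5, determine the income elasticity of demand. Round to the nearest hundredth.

Substituting, Q = 64.2 − 3.04(41) + 0.016(44000) − 2.32(26.5) = 64.2 − 124.64 + 704 − 61.48 = 582.08.
∂Q/∂I = +0.016, so E_I = 0.016·(44000/582.08) ≈ 1.21.
E_I > 1: normal good (luxury).

1.21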